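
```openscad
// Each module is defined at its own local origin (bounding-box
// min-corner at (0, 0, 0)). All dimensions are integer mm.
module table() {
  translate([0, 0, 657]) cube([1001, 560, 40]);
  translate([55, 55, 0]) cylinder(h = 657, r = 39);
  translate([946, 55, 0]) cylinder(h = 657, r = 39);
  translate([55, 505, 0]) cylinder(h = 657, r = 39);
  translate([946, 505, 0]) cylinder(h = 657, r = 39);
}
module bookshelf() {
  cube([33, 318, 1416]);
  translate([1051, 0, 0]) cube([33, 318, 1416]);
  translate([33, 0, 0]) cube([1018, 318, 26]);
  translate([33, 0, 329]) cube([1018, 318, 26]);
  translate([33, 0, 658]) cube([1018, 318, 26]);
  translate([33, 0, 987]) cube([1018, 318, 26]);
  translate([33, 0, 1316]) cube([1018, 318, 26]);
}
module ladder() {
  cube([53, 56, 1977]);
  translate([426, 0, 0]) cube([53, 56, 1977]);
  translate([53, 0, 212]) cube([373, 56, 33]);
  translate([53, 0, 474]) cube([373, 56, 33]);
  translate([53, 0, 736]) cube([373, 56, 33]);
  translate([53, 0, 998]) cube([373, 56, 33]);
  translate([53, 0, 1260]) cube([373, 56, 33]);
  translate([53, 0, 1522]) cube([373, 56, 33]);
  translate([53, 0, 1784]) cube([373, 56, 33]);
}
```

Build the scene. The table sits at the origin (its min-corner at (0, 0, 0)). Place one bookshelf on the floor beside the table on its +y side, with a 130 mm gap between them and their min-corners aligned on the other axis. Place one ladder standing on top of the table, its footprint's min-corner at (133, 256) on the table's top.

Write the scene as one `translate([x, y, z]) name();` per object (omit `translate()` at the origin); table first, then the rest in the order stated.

table();
translate([0, 690, 0]) bookshelf();
translate([133, 256, 697]) ladder();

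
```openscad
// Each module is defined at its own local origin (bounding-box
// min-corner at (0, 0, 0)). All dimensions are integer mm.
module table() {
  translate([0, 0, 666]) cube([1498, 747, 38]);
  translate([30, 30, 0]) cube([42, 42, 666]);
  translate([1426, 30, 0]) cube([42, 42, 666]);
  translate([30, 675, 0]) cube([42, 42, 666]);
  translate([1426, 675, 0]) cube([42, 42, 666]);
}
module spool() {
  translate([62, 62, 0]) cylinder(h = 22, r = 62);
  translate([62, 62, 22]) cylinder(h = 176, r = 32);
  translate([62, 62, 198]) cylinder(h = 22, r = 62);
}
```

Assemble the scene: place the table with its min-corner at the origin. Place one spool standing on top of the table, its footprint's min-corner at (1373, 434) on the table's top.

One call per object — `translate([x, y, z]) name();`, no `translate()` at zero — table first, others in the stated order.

table();
translate([1373, 434, 704]) spool();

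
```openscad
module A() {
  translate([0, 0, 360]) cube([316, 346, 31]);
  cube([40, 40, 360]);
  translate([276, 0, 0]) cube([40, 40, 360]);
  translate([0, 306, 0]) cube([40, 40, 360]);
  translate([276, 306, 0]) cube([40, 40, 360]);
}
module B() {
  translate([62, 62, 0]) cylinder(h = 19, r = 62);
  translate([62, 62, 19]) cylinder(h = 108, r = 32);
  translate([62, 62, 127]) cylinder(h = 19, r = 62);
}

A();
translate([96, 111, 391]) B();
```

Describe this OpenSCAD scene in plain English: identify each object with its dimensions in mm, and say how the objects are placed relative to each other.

A is a four-legged stool. The seat is 316×346 mm, 31 mm thick, top at z = 391 mm. It stands on four square legs, each 40×40 mm in cross-section, from z = 0 to the seat underside, each flush with a corner of the seat.

B is a spool: two coaxial disc flanges of radius 62 mm and thickness 19 mm, joined by a core cylinder of radius 32 mm and height 108 mm. The lower flange rests on z = 0 and the three cylinders share a vertical axis.

The spool is on top of the stool, centred.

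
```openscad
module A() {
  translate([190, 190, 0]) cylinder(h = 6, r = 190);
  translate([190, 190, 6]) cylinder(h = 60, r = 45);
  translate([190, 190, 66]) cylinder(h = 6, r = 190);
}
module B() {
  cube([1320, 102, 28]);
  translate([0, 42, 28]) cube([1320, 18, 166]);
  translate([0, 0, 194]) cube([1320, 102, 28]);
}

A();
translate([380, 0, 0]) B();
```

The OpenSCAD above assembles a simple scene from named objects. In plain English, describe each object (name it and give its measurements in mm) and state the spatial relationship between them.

A is a spool: two coaxial disc flanges of radius 190 mm and thickness 6 mm, joined by a core cylinder of radius 45 mm and height 60 mm. The lower flange rests on z = 0 and the three cylinders share a vertical axis.

B is an I-beam lying along x, 1320 mm long. Overall section height 222 mm. Two flanges 102 mm wide (y) and 28 mm thick, one on the floor and one at the top; a web 18 mm thick runs between them, centred on the flange width.

The I-beam is against the spool's +x side, with their −y faces flush.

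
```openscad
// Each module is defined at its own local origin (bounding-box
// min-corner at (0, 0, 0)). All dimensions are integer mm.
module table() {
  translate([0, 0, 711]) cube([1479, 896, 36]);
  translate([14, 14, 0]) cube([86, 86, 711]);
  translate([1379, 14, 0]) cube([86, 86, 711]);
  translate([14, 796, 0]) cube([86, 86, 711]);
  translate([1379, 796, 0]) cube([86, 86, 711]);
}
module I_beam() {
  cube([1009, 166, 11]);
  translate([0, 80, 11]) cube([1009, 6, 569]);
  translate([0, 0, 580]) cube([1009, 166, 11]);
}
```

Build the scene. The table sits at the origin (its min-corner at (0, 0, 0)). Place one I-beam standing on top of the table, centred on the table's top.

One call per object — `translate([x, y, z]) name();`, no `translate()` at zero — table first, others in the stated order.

table();
translate([235, 365, 747]) I_beam();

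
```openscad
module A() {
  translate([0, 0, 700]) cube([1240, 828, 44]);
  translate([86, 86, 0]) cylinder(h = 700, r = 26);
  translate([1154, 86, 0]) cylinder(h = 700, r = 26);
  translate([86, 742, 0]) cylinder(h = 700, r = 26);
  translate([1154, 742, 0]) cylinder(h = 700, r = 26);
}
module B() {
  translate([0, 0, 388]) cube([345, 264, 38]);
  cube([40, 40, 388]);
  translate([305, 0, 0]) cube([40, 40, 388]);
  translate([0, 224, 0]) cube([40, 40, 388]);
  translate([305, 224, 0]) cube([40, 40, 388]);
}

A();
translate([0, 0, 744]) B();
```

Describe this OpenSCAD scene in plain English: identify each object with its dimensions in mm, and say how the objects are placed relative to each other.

A is a rectangular dining table. The top is 1240×828×44 mm with its upper surface at z = 744 mm. It stands on four round legs of 52 mm diameter, each leg's bounding box inset 60 mm from the nearest pair of top edges, running from the floor to the underside of the top.

B is a four-legged stool. The seat is a 345×264×38 mm slab whose top surface is at z = 426 mm; four square legs, each 40×40 mm in cross-section, run from the floor (z = 0) to the underside of the seat, each flush with a corner of the seat.

The stool is on top of the table.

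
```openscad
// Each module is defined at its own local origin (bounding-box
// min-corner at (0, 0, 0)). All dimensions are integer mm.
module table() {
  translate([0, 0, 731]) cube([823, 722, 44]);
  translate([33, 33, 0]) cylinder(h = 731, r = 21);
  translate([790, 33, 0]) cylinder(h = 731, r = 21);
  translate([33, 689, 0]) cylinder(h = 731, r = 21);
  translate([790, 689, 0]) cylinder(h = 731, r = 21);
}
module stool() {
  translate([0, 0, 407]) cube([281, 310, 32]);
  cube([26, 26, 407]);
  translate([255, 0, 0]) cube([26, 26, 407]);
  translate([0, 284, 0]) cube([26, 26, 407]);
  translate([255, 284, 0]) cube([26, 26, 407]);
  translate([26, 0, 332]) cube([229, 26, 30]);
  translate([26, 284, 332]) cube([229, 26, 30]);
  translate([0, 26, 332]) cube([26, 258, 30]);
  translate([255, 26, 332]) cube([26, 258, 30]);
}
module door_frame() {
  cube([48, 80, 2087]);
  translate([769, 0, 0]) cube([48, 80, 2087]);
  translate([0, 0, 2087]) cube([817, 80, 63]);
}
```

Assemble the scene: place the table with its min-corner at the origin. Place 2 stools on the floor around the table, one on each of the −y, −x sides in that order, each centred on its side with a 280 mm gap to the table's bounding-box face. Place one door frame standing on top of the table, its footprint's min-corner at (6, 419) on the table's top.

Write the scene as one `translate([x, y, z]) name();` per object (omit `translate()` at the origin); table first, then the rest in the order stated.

table();
translate([271, -590, 0]) stool();
translate([-561, 206, 0]) stool();
translate([6, 419, 775]) door_frame();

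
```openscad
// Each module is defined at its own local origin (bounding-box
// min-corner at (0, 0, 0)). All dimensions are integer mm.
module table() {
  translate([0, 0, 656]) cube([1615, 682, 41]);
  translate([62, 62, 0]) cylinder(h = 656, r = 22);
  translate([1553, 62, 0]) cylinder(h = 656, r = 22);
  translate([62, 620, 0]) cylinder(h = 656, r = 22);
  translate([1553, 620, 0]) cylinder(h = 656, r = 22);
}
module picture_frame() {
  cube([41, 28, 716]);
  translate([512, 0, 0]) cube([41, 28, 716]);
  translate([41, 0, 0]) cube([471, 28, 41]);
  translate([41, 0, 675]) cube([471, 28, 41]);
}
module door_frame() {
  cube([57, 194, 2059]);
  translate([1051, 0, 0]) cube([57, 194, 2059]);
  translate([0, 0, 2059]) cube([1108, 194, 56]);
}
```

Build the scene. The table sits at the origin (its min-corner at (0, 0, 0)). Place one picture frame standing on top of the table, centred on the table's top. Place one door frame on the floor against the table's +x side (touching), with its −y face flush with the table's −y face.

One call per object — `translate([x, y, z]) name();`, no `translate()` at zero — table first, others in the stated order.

table();
translate([531, 327, 697]) picture_frame();
translate([1615, 0, 0]) door_frame();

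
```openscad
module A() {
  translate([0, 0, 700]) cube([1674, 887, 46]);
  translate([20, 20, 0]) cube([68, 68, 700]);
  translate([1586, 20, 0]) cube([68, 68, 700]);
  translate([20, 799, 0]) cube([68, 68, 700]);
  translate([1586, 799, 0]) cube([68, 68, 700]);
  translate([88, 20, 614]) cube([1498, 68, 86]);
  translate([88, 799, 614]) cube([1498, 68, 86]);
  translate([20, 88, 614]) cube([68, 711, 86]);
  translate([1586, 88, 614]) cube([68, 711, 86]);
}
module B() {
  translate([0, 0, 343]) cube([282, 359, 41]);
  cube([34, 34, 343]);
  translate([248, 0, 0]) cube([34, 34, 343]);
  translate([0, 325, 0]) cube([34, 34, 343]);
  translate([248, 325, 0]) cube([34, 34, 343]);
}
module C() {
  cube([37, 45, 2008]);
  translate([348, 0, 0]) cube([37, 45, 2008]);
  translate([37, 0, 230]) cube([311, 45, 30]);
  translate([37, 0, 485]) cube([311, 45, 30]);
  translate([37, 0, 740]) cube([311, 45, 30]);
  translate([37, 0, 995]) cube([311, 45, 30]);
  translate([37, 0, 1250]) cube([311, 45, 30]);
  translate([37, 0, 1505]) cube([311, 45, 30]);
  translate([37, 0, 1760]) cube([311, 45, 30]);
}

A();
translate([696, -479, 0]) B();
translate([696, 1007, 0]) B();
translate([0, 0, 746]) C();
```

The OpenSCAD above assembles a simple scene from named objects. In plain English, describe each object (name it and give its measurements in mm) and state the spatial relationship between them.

A is a table: top 1674 mm (x) × 887 mm (y), 46 mm thick, upper face at z = 746 mm, on four 68×68 mm square legs, each inset 20 mm from the nearest pair of top edges, running from z = 0 to the bottom of the top. Four apron rails, 68 mm thick and 86 mm tall, run between adjacent legs with their top edges flush with the underside of the top and their outer faces flush with the legs' outer faces.

B is a four-legged stool. The seat is a 282×359×41 mm slab whose top surface is at z = 384 mm; four square legs, each 34×34 mm in cross-section, run from the floor (z = 0) to the underside of the seat, each flush with a corner of the seat.

C is a wooden ladder with two side rails of 37×45 mm section and 2008 mm height, set 385 mm apart overall. Between them run 7 rectangular rungs (45 mm deep, 30 mm thick), front faces flush with the rails' −y face. The bottom of the first rung is 230 mm above the floor and each subsequent rung is 255 mm higher than the one below.

Two stools sit around the table at the −y, +y sides. The ladder is on top of the table.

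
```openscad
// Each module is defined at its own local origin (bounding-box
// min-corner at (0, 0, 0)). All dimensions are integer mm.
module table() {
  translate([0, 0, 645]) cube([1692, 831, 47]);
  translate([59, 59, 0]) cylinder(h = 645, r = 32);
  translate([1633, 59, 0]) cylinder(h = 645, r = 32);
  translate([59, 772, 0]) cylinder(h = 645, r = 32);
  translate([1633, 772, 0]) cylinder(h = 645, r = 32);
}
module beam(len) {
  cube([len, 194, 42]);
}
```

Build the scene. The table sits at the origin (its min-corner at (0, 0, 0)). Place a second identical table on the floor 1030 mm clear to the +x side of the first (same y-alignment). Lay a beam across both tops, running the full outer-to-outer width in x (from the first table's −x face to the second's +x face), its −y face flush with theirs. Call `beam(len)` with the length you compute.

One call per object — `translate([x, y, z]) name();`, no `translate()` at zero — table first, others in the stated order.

table();
translate([2722, 0, 0]) table();
translate([0, 0, 692]) beam(4414);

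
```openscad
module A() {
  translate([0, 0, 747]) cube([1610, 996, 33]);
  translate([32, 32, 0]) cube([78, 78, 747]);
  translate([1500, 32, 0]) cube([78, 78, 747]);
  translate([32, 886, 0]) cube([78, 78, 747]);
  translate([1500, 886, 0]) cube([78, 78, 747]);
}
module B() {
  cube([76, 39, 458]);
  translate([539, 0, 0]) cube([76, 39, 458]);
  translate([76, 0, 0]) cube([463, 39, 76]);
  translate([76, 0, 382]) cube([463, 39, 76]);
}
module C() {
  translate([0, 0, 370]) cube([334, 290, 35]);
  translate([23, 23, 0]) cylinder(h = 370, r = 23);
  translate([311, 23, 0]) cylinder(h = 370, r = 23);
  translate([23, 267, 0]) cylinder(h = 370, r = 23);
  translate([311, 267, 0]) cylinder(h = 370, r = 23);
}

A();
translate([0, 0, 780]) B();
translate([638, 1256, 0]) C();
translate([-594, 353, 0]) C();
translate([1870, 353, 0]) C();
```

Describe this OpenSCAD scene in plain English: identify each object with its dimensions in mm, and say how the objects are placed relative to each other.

A is a table with a 1610×996 mm rectangular top, 33 mm thick, top surface at z = 780 mm, supported by four 78×78 mm square legs, each inset 32 mm from the nearest pair of top edges, running from the floor.

B is a picture frame with a 463×306 mm rectangular opening (x by z) and a uniform 76 mm border on every side. Frame depth is 39 mm along y. It is built from two vertical stiles running the full outside height and two horizontal rails spanning the gap between the stiles.

C is a simple wooden stool: a rectangular seat 334 mm (x) by 290 mm (y), 35 mm thick, top face at z = 405 mm, on four round legs, each 46 mm in diameter. The legs rest on z = 0, each leg's axis is inset half a diameter from the nearest pair of seat edges (so the leg's bounding box is flush with the corner).

The picture frame is on top of the table. Three stools sit around the table at the +y, −x, +x sides.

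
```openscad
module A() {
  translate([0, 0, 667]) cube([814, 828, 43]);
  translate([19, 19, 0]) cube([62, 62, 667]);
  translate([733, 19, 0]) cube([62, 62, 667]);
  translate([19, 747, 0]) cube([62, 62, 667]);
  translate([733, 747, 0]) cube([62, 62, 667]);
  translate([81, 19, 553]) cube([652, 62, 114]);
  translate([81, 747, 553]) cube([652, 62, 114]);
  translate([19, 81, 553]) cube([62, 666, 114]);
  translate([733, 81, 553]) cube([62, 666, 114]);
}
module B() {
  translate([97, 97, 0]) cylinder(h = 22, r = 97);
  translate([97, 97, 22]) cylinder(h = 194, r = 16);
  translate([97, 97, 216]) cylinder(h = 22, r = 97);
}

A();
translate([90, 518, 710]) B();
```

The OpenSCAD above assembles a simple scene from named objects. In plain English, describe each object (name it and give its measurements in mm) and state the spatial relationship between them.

A is a table: top 814 mm (x) × 828 mm (y), 43 mm thick, upper face at z = 710 mm, on four 62×62 mm square legs, each inset 19 mm from the nearest pair of top edges, running from z = 0 to the bottom of the top. Four apron rails, 62 mm thick and 114 mm tall, run between adjacent legs with their top edges flush with the underside of the top and their outer faces flush with the legs' outer faces.

B is a spool: two coaxial disc flanges of radius 97 mm and thickness 22 mm, joined by a core cylinder of radius 16 mm and height 194 mm. The lower flange rests on z = 0 and the three cylinders share a vertical axis.

The spool is on top of the table.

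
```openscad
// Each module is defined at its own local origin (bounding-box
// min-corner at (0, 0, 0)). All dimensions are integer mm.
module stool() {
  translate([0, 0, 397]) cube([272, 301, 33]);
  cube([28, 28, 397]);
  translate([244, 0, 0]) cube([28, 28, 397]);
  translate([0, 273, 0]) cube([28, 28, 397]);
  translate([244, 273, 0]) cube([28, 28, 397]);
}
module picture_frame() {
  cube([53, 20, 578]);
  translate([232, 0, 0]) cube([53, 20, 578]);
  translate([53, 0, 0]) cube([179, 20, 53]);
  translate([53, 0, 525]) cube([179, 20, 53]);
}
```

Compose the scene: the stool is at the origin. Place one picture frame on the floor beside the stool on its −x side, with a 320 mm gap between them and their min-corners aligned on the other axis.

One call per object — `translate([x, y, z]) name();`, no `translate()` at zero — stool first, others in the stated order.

stool();
translate([-605, 0, 0]) picture_frame();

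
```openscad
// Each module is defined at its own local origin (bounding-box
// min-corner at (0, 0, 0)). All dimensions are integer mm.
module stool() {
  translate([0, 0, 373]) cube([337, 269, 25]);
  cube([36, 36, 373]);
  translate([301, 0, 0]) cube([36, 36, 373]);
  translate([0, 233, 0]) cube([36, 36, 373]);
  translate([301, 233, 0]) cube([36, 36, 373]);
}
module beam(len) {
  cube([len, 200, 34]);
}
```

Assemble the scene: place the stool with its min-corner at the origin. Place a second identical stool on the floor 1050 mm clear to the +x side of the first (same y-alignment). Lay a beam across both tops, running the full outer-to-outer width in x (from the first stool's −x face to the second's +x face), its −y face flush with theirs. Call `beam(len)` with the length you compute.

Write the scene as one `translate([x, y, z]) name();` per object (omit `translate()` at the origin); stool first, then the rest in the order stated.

stool();
translate([1387, 0, 0]) stool();
translate([0, 0, 398]) beam(1724);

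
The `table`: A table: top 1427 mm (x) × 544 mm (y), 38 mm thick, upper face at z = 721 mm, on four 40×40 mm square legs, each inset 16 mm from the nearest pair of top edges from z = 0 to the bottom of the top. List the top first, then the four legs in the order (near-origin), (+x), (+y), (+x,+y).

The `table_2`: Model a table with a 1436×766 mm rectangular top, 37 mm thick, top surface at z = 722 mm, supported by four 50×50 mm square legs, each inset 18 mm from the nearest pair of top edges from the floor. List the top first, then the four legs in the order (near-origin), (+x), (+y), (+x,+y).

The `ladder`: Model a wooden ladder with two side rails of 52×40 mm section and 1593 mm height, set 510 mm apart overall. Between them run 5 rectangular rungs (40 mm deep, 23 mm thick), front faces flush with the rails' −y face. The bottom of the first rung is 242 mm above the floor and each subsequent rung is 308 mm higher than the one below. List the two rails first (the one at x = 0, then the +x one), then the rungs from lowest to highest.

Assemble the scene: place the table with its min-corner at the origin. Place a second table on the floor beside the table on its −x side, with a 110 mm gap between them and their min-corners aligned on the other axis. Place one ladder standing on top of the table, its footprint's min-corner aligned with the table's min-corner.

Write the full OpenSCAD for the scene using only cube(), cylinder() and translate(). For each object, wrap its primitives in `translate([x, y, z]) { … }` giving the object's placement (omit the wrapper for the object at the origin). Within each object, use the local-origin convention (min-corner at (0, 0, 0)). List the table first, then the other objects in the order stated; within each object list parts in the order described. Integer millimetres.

translate([0, 0, 683]) cube([1427, 544, 38]);
translate([16, 16, 0]) cube([40, 40, 683]);
translate([1371, 16, 0]) cube([40, 40, 683]);
translate([16, 488, 0]) cube([40, 40, 683]);
translate([1371, 488, 0]) cube([40, 40, 683]);
translate([-1546, 0, 0]) {
  translate([0, 0, 685]) cube([1436, 766, 37]);
  translate([18, 18, 0]) cube([50, 50, 685]);
  translate([1368, 18, 0]) cube([50, 50, 685]);
  translate([18, 698, 0]) cube([50, 50, 685]);
  translate([1368, 698, 0]) cube([50, 50, 685]);
}
translate([0, 0, 721]) {
  cube([52, 40, 1593]);
  translate([458, 0, 0]) cube([52, 40, 1593]);
  translate([52, 0, 242]) cube([406, 40, 23]);
  translate([52, 0, 550]) cube([406, 40, 23]);
  translate([52, 0, 858]) cube([406, 40, 23]);
  translate([52, 0, 1166]) cube([406, 40, 23]);
  translate([52, 0, 1474]) cube([406, 40, 23]);
}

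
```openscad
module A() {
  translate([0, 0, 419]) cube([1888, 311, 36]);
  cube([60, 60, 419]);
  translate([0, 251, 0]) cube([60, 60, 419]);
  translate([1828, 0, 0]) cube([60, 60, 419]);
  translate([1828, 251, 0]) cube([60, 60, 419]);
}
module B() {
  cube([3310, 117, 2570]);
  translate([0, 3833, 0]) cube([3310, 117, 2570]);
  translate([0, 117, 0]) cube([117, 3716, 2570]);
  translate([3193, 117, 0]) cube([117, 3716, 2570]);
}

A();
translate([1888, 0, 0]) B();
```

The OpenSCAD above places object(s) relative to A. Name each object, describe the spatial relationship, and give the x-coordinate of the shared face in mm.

A is a bench. B is a house frame. The house frame is against the bench's +x side, with their −y faces flush. The x-coordinate of the shared face is 1888 mm.

The bench's +x face and the house frame's −x face are both at x = 1888 mm.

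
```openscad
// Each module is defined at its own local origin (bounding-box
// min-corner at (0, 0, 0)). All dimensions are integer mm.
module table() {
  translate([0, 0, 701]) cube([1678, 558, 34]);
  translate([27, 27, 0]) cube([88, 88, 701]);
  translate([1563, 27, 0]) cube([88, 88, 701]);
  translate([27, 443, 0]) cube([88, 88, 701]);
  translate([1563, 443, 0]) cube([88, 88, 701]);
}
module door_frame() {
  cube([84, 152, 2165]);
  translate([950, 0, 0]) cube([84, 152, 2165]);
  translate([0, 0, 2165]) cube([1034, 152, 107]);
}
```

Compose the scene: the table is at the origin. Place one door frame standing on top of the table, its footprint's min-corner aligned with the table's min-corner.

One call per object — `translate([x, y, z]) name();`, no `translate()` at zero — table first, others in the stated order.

table();
translate([0, 0, 735]) door_frame();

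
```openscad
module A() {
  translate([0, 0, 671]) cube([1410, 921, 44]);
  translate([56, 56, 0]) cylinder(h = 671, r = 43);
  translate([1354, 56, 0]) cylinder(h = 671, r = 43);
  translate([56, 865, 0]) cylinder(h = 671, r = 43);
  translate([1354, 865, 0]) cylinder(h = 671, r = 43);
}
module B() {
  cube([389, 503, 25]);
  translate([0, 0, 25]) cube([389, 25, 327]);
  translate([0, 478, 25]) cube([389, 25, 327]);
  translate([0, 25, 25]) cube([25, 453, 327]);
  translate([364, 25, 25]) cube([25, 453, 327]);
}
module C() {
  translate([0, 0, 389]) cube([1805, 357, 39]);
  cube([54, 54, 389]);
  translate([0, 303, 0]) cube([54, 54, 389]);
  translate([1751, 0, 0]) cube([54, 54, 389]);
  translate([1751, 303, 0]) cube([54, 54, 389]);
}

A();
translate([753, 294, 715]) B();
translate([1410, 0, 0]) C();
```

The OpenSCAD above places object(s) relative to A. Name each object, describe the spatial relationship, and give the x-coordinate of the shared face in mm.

A is a table. B is an open box. C is a bench. The open box is on top of the table. The bench is against the table's +x side, with their −y faces flush. The x-coordinate of the shared face is 1410 mm.

The table's +x face and the bench's −x face are both at x = 1410 mm.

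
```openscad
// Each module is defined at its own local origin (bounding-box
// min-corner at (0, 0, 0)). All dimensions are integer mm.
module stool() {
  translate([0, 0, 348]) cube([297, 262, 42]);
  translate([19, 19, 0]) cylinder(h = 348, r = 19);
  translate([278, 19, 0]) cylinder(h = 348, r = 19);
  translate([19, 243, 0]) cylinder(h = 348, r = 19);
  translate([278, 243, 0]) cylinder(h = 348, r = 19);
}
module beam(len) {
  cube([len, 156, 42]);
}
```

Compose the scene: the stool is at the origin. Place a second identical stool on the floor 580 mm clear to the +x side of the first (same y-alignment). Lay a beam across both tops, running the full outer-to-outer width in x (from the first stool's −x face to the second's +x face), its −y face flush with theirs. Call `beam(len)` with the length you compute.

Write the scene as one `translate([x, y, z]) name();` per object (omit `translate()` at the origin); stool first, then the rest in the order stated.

stool();
translate([877, 0, 0]) stool();
translate([0, 0, 390]) beam(1174);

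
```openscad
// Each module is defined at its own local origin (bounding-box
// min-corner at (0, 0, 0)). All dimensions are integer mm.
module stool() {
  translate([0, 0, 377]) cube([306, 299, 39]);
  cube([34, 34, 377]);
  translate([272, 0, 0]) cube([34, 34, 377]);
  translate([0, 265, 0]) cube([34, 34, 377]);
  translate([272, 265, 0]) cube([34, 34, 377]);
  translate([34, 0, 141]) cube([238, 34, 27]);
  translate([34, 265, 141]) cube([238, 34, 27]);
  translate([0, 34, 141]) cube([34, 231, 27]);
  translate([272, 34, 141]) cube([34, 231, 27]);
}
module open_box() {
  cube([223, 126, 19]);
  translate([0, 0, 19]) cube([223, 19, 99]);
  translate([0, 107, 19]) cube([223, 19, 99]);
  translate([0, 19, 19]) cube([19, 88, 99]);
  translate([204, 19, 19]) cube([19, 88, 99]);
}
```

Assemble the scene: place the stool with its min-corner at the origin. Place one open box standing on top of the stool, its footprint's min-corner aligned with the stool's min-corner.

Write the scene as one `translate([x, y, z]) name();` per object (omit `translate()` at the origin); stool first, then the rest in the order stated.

stool();
translate([0, 0, 416]) open_box();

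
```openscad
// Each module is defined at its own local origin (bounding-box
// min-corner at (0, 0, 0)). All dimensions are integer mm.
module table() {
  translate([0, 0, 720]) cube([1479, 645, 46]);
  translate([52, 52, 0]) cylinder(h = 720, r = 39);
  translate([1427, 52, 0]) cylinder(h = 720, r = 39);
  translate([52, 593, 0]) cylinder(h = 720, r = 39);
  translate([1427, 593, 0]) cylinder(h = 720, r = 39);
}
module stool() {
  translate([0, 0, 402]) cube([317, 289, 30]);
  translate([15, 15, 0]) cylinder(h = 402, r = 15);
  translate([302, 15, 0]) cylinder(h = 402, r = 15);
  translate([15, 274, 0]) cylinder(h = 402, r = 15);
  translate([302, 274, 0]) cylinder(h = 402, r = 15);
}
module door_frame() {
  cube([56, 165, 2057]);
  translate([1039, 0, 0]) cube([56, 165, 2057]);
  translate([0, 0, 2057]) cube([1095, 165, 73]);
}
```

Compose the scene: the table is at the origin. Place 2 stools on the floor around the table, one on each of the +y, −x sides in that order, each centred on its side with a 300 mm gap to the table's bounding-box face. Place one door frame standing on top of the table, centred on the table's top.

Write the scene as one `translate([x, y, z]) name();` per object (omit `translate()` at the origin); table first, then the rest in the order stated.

table();
translate([581, 945, 0]) stool();
translate([-617, 178, 0]) stool();
translate([192, 240, 766]) door_frame();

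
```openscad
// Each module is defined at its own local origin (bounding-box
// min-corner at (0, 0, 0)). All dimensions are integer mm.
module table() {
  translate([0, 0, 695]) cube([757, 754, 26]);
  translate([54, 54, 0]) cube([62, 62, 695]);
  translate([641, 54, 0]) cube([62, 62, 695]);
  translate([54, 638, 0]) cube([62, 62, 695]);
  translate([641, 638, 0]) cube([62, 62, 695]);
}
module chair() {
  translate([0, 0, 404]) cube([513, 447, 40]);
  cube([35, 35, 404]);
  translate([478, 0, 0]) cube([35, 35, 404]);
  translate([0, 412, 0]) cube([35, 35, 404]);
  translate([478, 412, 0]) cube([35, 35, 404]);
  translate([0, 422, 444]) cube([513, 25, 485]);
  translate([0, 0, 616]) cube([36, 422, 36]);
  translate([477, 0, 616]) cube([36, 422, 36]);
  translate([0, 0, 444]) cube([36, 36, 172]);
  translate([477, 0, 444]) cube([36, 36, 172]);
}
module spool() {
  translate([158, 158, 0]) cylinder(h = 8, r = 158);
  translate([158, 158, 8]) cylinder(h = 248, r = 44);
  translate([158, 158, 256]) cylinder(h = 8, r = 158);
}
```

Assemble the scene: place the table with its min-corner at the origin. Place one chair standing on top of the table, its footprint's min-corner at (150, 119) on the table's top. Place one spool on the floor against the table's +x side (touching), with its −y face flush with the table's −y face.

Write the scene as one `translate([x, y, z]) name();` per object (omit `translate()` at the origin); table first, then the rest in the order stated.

table();
translate([150, 119, 721]) chair();
translate([757, 0, 0]) spool();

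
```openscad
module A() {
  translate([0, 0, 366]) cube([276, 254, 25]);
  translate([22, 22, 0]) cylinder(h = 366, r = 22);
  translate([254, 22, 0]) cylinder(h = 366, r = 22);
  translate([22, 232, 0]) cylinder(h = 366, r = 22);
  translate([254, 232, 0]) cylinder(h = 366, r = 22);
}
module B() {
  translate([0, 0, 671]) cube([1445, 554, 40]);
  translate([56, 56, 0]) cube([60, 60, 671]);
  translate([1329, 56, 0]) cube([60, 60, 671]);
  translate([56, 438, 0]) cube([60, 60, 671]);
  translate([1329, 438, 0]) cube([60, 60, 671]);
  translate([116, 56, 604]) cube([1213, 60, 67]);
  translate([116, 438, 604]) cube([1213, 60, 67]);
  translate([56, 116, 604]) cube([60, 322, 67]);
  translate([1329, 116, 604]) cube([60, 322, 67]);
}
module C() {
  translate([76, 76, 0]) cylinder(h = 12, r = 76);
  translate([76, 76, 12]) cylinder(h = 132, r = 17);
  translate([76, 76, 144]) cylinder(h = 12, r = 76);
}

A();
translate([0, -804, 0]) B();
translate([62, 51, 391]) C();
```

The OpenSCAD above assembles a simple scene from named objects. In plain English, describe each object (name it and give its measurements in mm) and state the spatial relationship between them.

A is a four-legged stool. The seat is a 276×254×25 mm slab whose top surface is at z = 391 mm; four round legs, each 44 mm in diameter, run from the floor (z = 0) to the underside of the seat, each leg's axis is inset half a diameter from the nearest pair of seat edges (so the leg's bounding box is flush with the corner).

B is a rectangular dining table. The top is 1445×554×40 mm with its upper surface at z = 711 mm. It stands on four 60×60 mm square legs, each inset 56 mm from the nearest pair of top edges, running from the floor to the underside of the top. Four apron rails, 60 mm thick and 67 mm tall, run between adjacent legs with their top edges flush with the underside of the top and their outer faces flush with the legs' outer faces.

C is a spool: two coaxial disc flanges of radius 76 mm and thickness 12 mm, joined by a core cylinder of radius 17 mm and height 132 mm. The lower flange rests on z = 0 and the three cylinders share a vertical axis.

The table is on the floor beside the stool on its −y side. The spool is on top of the stool, centred.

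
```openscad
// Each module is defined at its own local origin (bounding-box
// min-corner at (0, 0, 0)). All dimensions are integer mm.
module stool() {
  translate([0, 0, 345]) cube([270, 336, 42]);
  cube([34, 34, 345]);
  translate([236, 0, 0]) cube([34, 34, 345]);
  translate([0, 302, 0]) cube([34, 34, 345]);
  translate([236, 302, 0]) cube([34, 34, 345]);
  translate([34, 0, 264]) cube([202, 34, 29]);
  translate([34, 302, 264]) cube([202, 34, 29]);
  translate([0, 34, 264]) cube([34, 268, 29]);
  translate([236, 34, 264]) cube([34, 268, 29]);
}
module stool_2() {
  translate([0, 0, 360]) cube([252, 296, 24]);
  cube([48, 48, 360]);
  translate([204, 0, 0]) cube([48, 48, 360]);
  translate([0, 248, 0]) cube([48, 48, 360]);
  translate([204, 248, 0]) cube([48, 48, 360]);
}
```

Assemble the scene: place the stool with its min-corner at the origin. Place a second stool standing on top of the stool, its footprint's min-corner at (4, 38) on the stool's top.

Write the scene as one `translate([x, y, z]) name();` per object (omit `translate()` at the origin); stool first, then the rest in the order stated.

stool();
translate([4, 38, 387]) stool_2();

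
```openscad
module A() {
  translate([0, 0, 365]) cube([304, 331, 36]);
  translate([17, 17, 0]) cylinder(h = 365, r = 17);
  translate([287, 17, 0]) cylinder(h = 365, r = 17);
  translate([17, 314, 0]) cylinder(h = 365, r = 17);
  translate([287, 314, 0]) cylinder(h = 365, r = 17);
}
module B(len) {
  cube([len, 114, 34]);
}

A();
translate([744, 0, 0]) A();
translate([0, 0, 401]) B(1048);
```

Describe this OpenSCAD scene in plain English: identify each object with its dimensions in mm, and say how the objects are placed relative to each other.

A is a four-legged stool. The seat is 304×331 mm, 36 mm thick, top at z = 401 mm. It stands on four round legs, each 34 mm in diameter, from z = 0 to the seat underside, each leg's axis is inset half a diameter from the nearest pair of seat edges (so the leg's bounding box is flush with the corner).

B is a rectangular beam 1048 mm long (x), 114 mm deep (y), 34 mm thick (z).

The beam spans the tops of two stools placed 440 mm apart, resting at z = 401 mm.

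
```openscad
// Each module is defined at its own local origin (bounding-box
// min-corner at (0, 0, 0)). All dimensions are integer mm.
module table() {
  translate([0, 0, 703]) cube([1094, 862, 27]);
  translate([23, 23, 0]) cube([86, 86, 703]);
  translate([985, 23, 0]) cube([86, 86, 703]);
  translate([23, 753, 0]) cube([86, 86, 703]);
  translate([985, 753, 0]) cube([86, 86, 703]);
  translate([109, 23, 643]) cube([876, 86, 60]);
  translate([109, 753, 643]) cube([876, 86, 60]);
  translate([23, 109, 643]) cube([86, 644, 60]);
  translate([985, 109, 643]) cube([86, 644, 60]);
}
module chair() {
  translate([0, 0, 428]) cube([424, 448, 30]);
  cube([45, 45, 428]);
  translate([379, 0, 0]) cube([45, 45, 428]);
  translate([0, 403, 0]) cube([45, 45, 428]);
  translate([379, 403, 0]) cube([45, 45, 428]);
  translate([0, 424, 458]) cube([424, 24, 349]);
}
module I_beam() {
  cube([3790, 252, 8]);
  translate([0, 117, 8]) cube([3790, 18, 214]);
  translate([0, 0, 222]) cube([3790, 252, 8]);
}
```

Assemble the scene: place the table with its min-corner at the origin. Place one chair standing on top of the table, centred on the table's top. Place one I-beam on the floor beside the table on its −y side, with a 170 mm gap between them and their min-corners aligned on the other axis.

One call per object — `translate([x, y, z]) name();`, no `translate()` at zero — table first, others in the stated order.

table();
translate([335, 207, 730]) chair();
translate([0, -422, 0]) I_beam();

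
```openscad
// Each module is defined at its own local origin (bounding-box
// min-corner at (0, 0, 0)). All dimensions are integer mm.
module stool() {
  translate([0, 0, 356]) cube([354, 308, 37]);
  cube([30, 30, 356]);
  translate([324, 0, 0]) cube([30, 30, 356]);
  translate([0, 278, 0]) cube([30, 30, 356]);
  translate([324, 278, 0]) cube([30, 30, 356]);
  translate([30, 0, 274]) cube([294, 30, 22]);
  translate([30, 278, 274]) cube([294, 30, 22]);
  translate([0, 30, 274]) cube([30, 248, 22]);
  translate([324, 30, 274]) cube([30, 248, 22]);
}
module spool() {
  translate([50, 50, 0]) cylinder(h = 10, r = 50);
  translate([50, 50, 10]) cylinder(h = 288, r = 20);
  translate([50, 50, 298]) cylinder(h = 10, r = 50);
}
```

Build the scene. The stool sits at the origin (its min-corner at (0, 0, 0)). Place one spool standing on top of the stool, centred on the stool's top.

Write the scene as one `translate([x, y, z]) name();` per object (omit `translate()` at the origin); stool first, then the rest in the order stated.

stool();
translate([127, 104, 393]) spool();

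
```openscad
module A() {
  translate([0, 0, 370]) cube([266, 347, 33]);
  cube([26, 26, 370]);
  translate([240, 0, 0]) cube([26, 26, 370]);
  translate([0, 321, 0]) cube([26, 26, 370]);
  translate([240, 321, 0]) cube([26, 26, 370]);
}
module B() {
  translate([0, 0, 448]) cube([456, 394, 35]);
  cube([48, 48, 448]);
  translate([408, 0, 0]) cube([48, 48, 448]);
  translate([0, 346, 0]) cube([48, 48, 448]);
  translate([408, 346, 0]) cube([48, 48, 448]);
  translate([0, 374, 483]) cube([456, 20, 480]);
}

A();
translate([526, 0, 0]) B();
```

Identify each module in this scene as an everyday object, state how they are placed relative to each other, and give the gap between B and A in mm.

The chair's nearest face is 260 mm from the stool's +x face.

A is a stool. B is a chair. The chair is on the floor beside the stool on its +x side. The gap between the chair and the stool is 260 mm.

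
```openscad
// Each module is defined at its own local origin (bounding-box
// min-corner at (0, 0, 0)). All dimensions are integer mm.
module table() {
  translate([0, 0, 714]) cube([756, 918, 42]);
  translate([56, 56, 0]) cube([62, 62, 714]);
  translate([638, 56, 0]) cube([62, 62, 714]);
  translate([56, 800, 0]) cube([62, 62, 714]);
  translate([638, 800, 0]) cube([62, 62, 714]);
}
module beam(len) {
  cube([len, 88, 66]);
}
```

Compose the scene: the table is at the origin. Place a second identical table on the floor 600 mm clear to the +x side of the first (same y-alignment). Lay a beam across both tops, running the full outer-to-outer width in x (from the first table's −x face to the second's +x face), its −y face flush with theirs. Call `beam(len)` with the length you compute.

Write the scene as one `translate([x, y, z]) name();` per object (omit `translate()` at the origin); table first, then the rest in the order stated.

table();
translate([1356, 0, 0]) table();
translate([0, 0, 756]) beam(2112);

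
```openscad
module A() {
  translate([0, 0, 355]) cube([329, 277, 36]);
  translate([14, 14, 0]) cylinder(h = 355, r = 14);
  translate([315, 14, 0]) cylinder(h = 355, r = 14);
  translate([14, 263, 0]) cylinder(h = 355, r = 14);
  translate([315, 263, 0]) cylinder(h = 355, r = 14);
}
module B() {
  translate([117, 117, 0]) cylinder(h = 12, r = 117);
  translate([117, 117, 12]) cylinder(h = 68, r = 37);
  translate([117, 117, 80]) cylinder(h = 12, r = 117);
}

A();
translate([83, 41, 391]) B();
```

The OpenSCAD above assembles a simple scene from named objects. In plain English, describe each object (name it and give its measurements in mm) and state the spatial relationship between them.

A is a simple wooden stool: a rectangular seat 329 mm (x) by 277 mm (y), 36 mm thick, top face at z = 391 mm, on four round legs, each 28 mm in diameter. The legs rest on z = 0, each leg's axis is inset half a diameter from the nearest pair of seat edges (so the leg's bounding box is flush with the corner).

B is a spool: two coaxial disc flanges of radius 117 mm and thickness 12 mm, joined by a core cylinder of radius 37 mm and height 68 mm. The lower flange rests on z = 0 and the three cylinders share a vertical axis.

The spool is on top of the stool.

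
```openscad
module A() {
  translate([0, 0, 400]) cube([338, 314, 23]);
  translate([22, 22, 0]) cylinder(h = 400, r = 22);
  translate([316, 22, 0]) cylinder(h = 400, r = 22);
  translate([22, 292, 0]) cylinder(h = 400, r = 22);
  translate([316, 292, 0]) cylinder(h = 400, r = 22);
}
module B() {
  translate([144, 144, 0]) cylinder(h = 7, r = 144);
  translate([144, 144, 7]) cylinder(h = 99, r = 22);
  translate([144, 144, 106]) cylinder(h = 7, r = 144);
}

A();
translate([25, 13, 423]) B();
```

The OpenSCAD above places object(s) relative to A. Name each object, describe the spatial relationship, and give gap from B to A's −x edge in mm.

A is a stool. B is a spool. The spool is on top of the stool, centred. The gap from the spool to the stool's −x edge is 25 mm.

The spool's min-x is at 25; the stool's min-x is 0; gap = 25 mm.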